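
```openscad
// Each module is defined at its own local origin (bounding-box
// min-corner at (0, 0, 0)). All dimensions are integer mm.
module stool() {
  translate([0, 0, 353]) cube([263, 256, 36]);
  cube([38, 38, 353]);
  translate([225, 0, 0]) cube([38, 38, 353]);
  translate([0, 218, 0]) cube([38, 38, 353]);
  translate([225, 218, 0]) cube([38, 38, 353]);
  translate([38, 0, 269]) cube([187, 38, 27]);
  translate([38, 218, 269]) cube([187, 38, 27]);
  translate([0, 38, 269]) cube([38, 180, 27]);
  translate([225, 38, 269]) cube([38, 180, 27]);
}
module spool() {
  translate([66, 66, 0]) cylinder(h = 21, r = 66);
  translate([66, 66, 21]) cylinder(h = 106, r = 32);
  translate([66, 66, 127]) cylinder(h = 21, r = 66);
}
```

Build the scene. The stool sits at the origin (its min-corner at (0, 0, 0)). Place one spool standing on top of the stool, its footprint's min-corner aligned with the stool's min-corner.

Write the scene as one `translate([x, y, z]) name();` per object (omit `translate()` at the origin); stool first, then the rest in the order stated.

stool();
translate([0, 0, 389]) spool();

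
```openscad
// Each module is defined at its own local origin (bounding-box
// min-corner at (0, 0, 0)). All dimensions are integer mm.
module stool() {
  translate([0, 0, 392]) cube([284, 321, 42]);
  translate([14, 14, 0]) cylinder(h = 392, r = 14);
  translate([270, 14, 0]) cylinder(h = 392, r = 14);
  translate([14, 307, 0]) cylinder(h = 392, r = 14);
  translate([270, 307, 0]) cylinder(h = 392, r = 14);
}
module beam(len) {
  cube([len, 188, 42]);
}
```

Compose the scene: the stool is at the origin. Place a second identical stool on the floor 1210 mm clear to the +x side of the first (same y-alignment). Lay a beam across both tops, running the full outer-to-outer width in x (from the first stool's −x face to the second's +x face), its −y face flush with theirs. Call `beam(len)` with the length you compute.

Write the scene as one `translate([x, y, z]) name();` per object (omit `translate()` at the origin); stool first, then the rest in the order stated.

stool();
translate([1494, 0, 0]) stool();
translate([0, 0, 434]) beam(1778);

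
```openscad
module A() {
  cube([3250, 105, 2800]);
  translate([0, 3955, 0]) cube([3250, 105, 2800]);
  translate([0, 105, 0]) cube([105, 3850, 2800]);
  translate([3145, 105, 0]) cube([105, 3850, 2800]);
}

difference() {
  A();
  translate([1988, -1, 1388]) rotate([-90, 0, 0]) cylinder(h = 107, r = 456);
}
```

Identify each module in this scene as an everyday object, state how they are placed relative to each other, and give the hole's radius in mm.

A is a house frame. The house frame has a circular hole through its front wall. The hole's radius is 456 mm.

The subtracted cylinder has r = 456 mm.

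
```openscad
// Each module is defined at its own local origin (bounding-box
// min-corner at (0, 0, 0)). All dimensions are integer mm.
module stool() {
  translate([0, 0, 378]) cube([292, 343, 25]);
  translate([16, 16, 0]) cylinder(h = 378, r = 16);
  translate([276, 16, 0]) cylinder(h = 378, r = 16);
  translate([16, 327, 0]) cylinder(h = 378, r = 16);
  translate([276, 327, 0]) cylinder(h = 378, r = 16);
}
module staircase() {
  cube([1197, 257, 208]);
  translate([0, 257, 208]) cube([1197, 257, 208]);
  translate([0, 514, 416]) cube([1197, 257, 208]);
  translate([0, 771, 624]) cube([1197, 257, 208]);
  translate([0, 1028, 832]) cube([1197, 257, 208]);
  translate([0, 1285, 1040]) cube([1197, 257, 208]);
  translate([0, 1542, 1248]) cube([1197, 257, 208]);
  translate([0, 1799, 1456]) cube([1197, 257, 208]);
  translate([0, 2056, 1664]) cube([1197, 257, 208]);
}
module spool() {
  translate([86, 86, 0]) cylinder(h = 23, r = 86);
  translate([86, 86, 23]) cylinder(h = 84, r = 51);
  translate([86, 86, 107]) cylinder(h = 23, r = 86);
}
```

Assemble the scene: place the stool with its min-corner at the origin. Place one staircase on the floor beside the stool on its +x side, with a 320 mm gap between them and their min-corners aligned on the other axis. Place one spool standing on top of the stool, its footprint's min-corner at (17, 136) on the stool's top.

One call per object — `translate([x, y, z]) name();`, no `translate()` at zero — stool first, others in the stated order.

stool();
translate([612, 0, 0]) staircase();
translate([17, 136, 403]) spool();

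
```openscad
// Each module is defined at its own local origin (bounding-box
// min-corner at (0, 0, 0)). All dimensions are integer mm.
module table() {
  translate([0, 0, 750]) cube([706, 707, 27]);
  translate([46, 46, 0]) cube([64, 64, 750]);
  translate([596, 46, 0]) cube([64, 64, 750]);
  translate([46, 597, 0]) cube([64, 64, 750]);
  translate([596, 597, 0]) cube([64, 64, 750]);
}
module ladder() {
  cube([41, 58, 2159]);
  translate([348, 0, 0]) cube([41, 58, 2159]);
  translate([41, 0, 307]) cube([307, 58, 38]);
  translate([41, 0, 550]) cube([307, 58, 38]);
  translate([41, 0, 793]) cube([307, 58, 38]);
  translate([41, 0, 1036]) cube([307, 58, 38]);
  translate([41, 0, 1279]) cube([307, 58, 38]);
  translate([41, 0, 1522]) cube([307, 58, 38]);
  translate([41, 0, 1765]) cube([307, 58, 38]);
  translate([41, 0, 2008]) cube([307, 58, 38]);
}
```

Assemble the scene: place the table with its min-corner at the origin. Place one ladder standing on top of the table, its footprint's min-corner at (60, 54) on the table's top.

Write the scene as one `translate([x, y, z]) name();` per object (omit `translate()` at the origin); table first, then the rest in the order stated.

table();
translate([60, 54, 777]) ladder();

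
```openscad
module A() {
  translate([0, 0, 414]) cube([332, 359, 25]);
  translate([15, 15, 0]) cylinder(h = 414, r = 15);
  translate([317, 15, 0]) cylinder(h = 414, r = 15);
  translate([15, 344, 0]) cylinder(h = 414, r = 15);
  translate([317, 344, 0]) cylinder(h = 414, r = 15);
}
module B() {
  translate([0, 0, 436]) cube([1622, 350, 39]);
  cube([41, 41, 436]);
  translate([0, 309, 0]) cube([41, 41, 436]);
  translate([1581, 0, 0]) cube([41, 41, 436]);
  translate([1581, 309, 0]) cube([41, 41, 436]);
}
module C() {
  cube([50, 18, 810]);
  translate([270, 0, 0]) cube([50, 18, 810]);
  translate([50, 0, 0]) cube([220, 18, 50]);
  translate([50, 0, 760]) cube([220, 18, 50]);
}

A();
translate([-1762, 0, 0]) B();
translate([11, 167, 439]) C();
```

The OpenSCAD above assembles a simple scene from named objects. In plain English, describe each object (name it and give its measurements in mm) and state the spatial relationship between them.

A is a simple wooden stool: a rectangular seat 332 mm (x) by 359 mm (y), 25 mm thick, top face at z = 439 mm, on four round legs, each 30 mm in diameter. The legs rest on z = 0, each leg's axis is inset half a diameter from the nearest pair of seat edges (so the leg's bounding box is flush with the corner).

B is a bench: a 1622×350 mm seat slab, 39 mm thick, top at z = 475 mm, on four 41×41 mm square legs flush with the seat corners and standing on z = 0.

C is a picture frame with a 220×710 mm rectangular opening (x by z) and a uniform 50 mm border on every side. Frame depth is 18 mm along y. It is built from two vertical stiles running the full outside height and two horizontal rails spanning the gap between the stiles.

The bench is on the floor beside the stool on its −x side. The picture frame is on top of the stool.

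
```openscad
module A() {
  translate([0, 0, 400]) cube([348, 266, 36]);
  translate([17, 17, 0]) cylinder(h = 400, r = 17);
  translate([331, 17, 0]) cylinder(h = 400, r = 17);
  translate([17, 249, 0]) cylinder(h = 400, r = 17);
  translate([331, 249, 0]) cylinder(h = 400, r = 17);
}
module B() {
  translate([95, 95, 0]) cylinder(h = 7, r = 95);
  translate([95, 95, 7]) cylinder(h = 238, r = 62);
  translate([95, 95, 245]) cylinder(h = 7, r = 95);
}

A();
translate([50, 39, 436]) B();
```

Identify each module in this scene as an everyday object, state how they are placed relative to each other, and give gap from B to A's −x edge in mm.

A is a stool. B is a spool. The spool is on top of the stool. The gap from the spool to the stool's −x edge is 50 mm.

The spool's min-x is at 50; the stool's min-x is 0; gap = 50 mm.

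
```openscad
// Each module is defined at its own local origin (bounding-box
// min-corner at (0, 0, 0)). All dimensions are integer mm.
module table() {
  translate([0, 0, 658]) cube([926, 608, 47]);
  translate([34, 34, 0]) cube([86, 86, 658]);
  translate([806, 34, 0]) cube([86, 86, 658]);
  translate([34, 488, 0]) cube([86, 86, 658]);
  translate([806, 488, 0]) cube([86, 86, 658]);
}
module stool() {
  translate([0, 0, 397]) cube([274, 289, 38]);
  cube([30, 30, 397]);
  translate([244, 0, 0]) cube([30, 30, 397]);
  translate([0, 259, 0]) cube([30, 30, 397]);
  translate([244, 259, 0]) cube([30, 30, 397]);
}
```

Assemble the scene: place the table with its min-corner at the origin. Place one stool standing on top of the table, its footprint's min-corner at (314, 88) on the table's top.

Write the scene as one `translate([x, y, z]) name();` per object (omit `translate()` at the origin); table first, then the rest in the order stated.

table();
translate([314, 88, 705]) stool();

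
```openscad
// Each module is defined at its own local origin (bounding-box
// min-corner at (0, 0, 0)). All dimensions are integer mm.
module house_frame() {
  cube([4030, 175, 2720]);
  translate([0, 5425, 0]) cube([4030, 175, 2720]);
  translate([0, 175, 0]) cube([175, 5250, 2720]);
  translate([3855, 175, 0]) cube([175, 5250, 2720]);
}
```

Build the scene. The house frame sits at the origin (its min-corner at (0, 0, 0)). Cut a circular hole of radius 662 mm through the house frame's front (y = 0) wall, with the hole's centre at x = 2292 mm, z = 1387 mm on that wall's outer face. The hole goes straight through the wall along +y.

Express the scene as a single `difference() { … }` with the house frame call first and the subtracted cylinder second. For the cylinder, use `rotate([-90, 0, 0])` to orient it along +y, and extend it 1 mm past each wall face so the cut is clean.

difference() {
  house_frame();
  translate([2292, -1, 1387]) rotate([-90, 0, 0]) cylinder(h = 177, r = 662);
}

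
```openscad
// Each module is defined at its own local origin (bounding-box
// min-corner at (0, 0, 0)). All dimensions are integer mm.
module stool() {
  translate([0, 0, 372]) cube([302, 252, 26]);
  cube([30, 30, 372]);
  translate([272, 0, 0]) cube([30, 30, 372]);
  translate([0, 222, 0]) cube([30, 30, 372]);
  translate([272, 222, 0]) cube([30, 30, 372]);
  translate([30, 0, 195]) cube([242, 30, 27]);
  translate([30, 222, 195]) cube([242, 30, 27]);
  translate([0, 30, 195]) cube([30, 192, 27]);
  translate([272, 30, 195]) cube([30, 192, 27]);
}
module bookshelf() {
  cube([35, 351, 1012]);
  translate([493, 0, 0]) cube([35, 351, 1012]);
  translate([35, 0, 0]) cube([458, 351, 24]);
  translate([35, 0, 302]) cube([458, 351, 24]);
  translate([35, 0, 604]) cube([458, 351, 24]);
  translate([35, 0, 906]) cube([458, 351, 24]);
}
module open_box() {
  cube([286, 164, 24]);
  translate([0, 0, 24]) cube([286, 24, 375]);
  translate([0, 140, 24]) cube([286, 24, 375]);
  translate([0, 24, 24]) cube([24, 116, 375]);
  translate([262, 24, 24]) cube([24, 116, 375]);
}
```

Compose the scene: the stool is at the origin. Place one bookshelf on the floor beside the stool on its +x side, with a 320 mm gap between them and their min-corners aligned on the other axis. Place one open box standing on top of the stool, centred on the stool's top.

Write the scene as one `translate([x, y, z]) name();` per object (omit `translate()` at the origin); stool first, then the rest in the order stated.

stool();
translate([622, 0, 0]) bookshelf();
translate([8, 44, 398]) open_box();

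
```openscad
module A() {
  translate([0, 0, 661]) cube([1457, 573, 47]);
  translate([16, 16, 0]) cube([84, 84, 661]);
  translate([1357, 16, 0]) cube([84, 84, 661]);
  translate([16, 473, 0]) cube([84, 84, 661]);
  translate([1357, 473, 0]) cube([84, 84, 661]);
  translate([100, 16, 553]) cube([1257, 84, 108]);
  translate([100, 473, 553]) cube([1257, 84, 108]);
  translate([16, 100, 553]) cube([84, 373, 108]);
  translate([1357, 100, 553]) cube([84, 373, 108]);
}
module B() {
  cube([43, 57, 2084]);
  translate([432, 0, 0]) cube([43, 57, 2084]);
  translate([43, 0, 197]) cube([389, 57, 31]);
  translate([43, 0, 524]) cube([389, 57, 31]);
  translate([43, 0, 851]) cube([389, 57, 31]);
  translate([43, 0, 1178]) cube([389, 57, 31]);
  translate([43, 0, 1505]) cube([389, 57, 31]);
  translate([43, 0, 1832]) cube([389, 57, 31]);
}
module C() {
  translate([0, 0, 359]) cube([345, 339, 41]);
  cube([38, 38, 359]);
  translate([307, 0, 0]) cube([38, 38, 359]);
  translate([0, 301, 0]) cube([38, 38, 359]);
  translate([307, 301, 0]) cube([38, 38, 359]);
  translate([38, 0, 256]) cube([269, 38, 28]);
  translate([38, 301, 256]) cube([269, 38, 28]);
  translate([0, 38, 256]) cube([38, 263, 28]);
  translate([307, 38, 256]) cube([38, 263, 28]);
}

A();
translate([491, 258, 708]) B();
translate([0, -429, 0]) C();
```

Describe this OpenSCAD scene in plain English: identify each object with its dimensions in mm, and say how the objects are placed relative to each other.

A is a table with a 1457×573 mm rectangular top, 47 mm thick, top surface at z = 708 mm, supported by four 84×84 mm square legs, each inset 16 mm from the nearest pair of top edges, running from the floor. Four apron rails, 84 mm thick and 108 mm tall, run between adjacent legs with their top edges flush with the underside of the top and their outer faces flush with the legs' outer faces.

B is a wooden ladder with two side rails of 43×57 mm section and 2084 mm height, set 475 mm apart overall. Between them run 6 rectangular rungs (57 mm deep, 31 mm thick), front faces flush with the rails' −y face. The bottom of the first rung is 197 mm above the floor and each subsequent rung is 327 mm higher than the one below.

C is a four-legged stool. The seat is 345×339 mm, 41 mm thick, top at z = 400 mm. It stands on four square legs, each 38×38 mm in cross-section, from z = 0 to the seat underside, each flush with a corner of the seat. Four stretchers, 38 mm wide and 28 mm tall, connect adjacent legs with their undersides at z = 256 mm, each running between the inner faces of the legs it joins and aligned with the legs' outer faces on the other axis.

The ladder is on top of the table, centred. The stool is on the floor beside the table on its −y side.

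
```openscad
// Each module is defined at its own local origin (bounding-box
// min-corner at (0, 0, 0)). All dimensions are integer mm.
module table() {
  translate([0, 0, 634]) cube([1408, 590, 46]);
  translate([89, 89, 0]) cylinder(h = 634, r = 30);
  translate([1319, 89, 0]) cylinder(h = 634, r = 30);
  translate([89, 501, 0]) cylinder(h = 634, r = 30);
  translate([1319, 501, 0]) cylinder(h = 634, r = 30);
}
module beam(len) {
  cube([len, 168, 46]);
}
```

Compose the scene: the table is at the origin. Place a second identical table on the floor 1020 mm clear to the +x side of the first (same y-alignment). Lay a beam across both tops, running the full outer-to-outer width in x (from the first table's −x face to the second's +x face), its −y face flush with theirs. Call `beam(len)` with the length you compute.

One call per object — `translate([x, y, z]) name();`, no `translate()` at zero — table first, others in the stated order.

table();
translate([2428, 0, 0]) table();
translate([0, 0, 680]) beam(3836);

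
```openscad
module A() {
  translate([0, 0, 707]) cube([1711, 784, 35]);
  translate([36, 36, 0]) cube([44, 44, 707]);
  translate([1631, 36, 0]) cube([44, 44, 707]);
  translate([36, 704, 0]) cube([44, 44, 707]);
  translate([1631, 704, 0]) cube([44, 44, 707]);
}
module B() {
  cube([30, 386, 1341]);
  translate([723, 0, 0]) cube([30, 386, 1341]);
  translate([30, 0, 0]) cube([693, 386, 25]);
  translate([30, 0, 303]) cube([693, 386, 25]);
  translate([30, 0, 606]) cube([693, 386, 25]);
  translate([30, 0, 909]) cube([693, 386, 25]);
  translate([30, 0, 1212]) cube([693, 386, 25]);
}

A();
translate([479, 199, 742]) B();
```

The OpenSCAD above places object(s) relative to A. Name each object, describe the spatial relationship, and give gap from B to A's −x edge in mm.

The bookshelf's min-x is at 479; the table's min-x is 0; gap = 479 mm.

A is a table. B is a bookshelf. The bookshelf is on top of the table, centred. The gap from the bookshelf to the table's −x edge is 479 mm.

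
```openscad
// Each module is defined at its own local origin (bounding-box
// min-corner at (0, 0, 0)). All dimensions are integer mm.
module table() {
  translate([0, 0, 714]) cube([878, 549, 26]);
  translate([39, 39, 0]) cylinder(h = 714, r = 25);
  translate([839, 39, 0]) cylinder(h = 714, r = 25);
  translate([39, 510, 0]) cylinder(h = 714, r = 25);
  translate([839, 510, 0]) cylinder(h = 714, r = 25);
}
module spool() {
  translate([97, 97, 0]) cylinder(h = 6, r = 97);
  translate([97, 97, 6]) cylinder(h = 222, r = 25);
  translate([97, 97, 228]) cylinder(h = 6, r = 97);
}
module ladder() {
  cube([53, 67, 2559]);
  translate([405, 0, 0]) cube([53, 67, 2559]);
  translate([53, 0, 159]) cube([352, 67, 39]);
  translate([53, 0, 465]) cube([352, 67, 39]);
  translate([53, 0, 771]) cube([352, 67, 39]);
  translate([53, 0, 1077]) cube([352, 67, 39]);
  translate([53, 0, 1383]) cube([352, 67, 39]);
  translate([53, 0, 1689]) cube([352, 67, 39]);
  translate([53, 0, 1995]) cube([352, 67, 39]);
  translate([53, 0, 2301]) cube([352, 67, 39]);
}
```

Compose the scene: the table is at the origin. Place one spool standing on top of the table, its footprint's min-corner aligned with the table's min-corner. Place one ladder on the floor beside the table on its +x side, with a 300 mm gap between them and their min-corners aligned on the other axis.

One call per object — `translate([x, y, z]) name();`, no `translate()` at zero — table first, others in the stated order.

table();
translate([0, 0, 740]) spool();
translate([1178, 0, 0]) ladder();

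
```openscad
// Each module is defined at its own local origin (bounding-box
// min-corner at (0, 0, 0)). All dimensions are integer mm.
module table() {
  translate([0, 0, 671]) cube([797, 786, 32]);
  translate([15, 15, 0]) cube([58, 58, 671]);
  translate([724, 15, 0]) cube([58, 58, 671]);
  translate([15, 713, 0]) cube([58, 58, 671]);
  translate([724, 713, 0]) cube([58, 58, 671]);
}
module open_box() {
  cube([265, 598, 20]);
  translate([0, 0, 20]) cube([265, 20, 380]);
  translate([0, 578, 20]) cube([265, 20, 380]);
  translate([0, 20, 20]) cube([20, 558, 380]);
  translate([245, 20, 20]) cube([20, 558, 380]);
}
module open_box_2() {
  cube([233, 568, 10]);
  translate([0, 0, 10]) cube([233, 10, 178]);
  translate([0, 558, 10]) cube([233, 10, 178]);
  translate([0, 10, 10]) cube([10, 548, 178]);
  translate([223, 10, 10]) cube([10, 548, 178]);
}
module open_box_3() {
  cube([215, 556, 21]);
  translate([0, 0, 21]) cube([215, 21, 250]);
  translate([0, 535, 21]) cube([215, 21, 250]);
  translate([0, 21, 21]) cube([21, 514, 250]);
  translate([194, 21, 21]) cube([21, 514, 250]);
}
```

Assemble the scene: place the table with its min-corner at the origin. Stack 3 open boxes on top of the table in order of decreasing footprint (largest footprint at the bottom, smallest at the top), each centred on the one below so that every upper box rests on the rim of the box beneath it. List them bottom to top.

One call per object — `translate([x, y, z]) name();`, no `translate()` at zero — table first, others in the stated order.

table();
translate([266, 94, 703]) open_box();
translate([282, 109, 1103]) open_box_2();
translate([291, 115, 1291]) open_box_3();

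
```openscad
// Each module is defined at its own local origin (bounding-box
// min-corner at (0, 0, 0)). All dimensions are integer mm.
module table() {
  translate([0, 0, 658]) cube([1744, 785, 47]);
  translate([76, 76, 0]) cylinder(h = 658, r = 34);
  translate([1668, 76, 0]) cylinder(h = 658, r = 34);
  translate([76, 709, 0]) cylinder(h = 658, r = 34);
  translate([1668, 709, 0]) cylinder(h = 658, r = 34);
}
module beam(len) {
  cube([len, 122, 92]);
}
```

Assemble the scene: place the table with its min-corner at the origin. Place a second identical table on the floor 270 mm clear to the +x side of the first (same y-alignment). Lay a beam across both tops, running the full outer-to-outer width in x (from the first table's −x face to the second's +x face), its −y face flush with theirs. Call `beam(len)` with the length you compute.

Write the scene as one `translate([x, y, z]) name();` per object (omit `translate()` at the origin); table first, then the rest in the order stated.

table();
translate([2014, 0, 0]) table();
translate([0, 0, 705]) beam(3758);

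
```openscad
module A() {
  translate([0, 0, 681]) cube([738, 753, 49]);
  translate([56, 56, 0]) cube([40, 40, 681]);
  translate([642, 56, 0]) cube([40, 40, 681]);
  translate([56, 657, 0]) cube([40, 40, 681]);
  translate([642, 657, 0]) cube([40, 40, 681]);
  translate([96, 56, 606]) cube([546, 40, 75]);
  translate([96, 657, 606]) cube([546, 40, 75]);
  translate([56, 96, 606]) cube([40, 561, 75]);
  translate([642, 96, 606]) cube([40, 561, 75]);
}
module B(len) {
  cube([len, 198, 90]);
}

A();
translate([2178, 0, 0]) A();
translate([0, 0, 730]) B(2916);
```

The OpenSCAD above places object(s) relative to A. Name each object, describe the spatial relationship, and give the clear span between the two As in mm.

Second table starts at x = 2178; first ends at x = 738; clear span = 2178 − 738 = 1440 mm.

A is a table. B is a beam. A beam spans the tops of two tables. The clear span between the two tables is 1440 mm.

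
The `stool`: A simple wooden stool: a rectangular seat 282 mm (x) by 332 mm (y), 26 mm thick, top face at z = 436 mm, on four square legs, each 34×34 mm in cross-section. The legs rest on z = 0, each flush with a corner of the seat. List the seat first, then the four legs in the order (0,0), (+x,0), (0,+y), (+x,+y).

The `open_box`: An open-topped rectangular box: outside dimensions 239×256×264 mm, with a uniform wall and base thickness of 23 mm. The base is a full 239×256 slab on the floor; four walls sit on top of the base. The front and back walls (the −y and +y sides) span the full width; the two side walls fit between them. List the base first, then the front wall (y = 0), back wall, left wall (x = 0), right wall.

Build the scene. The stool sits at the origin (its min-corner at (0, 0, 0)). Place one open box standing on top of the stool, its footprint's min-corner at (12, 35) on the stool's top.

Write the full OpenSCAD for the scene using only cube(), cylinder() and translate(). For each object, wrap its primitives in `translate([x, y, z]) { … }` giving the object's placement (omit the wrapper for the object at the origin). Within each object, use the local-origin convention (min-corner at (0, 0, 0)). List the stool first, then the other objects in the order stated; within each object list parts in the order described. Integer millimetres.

translate([0, 0, 410]) cube([282, 332, 26]);
cube([34, 34, 410]);
translate([248, 0, 0]) cube([34, 34, 410]);
translate([0, 298, 0]) cube([34, 34, 410]);
translate([248, 298, 0]) cube([34, 34, 410]);
translate([12, 35, 436]) {
  cube([239, 256, 23]);
  translate([0, 0, 23]) cube([239, 23, 241]);
  translate([0, 233, 23]) cube([239, 23, 241]);
  translate([0, 23, 23]) cube([23, 210, 241]);
  translate([216, 23, 23]) cube([23, 210, 241]);
}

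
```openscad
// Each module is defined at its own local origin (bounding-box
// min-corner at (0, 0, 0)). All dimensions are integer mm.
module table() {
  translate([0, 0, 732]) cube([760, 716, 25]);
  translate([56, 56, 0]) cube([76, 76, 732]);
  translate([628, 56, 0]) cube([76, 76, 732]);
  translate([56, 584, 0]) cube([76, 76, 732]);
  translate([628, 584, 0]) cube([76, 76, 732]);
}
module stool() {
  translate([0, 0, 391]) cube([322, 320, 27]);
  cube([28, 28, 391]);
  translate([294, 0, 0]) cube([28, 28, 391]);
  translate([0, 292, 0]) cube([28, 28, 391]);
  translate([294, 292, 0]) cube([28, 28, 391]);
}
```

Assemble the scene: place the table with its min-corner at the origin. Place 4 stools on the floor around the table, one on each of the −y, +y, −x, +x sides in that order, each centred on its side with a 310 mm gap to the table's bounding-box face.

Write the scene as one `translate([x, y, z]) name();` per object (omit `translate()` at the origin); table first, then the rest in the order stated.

table();
translate([219, -630, 0]) stool();
translate([219, 1026, 0]) stool();
translate([-632, 198, 0]) stool();
translate([1070, 198, 0]) stool();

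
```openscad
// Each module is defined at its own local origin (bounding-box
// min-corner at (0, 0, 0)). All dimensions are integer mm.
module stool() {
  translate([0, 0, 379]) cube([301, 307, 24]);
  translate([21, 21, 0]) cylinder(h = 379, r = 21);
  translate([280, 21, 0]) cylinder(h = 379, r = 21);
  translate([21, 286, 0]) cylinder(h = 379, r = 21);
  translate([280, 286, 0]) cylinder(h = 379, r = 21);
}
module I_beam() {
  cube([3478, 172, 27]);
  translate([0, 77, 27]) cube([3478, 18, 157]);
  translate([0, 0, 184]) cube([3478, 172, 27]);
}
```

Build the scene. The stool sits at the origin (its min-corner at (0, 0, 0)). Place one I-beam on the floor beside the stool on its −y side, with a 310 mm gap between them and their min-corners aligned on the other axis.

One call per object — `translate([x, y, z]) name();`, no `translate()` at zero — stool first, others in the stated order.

stool();
translate([0, -482, 0]) I_beam();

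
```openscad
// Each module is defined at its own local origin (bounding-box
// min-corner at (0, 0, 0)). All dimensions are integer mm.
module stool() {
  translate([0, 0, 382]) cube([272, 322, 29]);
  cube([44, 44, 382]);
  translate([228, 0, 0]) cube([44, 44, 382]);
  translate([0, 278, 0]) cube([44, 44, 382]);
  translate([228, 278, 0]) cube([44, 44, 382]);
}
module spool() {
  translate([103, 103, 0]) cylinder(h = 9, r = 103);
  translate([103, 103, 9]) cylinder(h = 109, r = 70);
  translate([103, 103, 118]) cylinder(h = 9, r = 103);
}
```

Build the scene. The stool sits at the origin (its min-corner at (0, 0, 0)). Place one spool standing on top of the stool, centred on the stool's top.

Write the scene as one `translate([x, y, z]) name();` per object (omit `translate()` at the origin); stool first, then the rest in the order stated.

stool();
translate([33, 58, 411]) spool();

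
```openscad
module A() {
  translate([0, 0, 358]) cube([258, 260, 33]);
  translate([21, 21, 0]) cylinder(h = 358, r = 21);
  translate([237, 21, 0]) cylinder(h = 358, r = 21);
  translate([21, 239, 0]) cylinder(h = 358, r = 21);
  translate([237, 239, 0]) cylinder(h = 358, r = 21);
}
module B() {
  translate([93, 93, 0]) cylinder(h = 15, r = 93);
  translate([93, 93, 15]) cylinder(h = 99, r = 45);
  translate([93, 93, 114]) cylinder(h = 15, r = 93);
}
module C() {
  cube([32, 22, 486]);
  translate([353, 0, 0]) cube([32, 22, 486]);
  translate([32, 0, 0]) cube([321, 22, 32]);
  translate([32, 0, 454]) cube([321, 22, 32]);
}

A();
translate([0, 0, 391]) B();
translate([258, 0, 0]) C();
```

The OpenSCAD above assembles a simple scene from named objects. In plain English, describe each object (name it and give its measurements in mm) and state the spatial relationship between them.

A is a simple wooden stool: a rectangular seat 258 mm (x) by 260 mm (y), 33 mm thick, top face at z = 391 mm, on four round legs, each 42 mm in diameter. The legs rest on z = 0, each leg's axis is inset half a diameter from the nearest pair of seat edges (so the leg's bounding box is flush with the corner).

B is a spool: two coaxial disc flanges of radius 93 mm and thickness 15 mm, joined by a core cylinder of radius 45 mm and height 99 mm. The lower flange rests on z = 0 and the three cylinders share a vertical axis.

C is a rectangular picture frame lying in the x–z plane (depth along y). The opening is 321 mm wide (x) by 422 mm tall (z), surrounded by a border 32 mm wide on all four sides. The frame is 22 mm deep and is made of two full-height vertical stiles with two horizontal rails fitted between them.

The spool is on top of the stool. The picture frame is against the stool's +x side, with their −y faces flush.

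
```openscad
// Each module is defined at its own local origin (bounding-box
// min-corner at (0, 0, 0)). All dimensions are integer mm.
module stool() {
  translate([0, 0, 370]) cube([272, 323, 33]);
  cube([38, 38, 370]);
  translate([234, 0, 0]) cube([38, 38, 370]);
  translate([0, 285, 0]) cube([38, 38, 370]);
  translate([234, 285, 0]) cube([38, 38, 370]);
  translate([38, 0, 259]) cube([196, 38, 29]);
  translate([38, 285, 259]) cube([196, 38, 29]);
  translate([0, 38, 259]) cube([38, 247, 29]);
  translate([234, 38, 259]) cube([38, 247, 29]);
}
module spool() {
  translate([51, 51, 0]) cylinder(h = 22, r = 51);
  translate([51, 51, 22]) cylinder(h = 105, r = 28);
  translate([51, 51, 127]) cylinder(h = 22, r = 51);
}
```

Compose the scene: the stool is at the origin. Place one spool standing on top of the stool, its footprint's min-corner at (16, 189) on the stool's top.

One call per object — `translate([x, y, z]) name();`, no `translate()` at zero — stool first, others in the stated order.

stool();
translate([16, 189, 403]) spool();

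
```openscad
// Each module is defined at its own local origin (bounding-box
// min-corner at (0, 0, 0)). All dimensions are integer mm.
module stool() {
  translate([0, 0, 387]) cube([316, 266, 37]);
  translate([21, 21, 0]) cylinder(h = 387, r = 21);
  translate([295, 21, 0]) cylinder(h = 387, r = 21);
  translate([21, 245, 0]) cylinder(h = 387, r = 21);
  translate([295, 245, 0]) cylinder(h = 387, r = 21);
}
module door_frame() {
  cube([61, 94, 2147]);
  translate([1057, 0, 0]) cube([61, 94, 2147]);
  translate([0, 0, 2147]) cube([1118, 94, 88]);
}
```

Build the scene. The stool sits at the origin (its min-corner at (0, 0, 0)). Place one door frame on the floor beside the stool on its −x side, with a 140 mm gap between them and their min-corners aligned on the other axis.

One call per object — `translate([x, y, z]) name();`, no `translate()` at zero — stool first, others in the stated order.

stool();
translate([-1258, 0, 0]) door_frame();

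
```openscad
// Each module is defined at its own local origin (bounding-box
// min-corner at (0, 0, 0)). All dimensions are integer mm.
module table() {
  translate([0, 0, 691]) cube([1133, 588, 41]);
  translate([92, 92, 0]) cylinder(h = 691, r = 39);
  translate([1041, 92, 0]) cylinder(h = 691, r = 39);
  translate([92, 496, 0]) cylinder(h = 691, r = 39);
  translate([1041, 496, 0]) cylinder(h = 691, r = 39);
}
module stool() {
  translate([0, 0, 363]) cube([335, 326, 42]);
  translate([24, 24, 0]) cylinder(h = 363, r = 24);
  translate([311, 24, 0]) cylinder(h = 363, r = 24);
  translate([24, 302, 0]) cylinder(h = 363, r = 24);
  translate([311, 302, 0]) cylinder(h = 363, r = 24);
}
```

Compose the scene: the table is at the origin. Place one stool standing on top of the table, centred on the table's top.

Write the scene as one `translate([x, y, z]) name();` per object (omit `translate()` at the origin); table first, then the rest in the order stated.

table();
translate([399, 131, 732]) stool();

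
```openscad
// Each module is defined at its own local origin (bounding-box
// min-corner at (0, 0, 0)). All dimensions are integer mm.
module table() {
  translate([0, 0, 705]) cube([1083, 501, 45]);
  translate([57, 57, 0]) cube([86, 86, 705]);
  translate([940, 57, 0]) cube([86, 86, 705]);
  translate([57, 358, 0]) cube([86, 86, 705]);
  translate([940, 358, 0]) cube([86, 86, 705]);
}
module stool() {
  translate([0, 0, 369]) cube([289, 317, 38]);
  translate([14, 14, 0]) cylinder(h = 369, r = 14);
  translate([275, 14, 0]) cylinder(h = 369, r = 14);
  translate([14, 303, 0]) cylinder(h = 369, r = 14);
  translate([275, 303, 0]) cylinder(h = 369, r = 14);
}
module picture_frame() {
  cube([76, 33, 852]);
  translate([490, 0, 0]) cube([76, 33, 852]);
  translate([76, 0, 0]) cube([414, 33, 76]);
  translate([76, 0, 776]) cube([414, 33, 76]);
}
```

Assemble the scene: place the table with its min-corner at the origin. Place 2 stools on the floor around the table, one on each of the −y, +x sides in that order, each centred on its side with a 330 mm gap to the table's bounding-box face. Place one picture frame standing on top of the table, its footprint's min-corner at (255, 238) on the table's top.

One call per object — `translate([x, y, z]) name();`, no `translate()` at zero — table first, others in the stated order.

table();
translate([397, -647, 0]) stool();
translate([1413, 92, 0]) stool();
translate([255, 238, 750]) picture_frame();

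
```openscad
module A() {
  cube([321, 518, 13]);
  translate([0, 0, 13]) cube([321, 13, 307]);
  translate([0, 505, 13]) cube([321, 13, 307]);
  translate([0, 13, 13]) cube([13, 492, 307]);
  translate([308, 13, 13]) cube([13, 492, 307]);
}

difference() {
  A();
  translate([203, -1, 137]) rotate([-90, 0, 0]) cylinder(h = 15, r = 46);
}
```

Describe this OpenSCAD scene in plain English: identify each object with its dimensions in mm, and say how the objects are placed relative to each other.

A is an open-topped rectangular box: outside dimensions 321×518×320 mm, with a uniform wall and base thickness of 13 mm. The base is a full 321×518 slab on the floor; four walls sit on top of the base. The front and back walls (the −y and +y sides) span the full width; the two side walls fit between them.

The open box has a circular hole of radius 46 mm through its front wall, centred at (x = 203, z = 137).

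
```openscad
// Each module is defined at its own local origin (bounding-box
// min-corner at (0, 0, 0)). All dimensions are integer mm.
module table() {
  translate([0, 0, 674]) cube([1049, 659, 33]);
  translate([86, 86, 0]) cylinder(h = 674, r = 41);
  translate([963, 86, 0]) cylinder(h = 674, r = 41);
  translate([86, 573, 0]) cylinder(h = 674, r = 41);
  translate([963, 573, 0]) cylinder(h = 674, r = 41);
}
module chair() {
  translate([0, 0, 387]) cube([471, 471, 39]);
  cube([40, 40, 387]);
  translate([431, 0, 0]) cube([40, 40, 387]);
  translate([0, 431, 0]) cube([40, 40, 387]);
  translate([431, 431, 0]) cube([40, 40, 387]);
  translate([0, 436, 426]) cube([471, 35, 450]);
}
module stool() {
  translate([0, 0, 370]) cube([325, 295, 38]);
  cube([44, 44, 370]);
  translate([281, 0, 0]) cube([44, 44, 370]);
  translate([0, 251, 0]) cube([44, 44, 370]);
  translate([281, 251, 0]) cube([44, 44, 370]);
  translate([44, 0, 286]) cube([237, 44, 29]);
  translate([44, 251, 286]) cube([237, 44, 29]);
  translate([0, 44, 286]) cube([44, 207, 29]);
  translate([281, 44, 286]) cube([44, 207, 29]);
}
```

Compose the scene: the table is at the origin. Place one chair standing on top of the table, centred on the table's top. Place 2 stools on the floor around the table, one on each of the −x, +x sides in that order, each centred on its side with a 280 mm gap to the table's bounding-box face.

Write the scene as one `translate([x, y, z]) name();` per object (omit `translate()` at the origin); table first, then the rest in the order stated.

table();
translate([289, 94, 707]) chair();
translate([-605, 182, 0]) stool();
translate([1329, 182, 0]) stool();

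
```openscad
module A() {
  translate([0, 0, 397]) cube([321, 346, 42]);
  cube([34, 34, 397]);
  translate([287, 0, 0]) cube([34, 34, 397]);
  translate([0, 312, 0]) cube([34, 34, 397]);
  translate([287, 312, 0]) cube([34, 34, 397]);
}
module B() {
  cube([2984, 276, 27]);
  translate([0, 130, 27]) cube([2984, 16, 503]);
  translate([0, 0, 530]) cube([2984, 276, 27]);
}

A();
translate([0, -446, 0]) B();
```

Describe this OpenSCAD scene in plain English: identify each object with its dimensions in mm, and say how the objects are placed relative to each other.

A is a simple wooden stool: a rectangular seat 321 mm (x) by 346 mm (y), 42 mm thick, top face at z = 439 mm, on four square legs, each 34×34 mm in cross-section. The legs rest on z = 0, each flush with a corner of the seat.

B is an I-beam lying along x, 2984 mm long. Overall section height 557 mm. Two flanges 276 mm wide (y) and 27 mm thick, one on the floor and one at the top; a web 16 mm thick runs between them, centred on the flange width.

The I-beam is on the floor beside the stool on its −y side.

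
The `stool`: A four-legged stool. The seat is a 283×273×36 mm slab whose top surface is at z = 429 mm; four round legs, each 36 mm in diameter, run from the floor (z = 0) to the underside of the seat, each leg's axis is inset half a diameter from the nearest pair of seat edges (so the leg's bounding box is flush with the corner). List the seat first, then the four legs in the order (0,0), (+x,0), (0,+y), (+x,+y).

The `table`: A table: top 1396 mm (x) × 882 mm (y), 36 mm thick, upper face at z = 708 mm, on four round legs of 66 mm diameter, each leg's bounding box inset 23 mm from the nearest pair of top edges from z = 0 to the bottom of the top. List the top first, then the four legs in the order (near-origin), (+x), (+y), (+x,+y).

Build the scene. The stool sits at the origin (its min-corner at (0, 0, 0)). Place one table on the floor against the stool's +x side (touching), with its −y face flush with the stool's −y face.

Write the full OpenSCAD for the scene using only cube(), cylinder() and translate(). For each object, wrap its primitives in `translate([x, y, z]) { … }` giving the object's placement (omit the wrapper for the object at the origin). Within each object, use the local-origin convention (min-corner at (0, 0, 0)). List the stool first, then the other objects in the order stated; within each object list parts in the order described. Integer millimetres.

translate([0, 0, 393]) cube([283, 273, 36]);
translate([18, 18, 0]) cylinder(h = 393, r = 18);
translate([265, 18, 0]) cylinder(h = 393, r = 18);
translate([18, 255, 0]) cylinder(h = 393, r = 18);
translate([265, 255, 0]) cylinder(h = 393, r = 18);
translate([283, 0, 0]) {
  translate([0, 0, 672]) cube([1396, 882, 36]);
  translate([56, 56, 0]) cylinder(h = 672, r = 33);
  translate([1340, 56, 0]) cylinder(h = 672, r = 33);
  translate([56, 826, 0]) cylinder(h = 672, r = 33);
  translate([1340, 826, 0]) cylinder(h = 672, r = 33);
}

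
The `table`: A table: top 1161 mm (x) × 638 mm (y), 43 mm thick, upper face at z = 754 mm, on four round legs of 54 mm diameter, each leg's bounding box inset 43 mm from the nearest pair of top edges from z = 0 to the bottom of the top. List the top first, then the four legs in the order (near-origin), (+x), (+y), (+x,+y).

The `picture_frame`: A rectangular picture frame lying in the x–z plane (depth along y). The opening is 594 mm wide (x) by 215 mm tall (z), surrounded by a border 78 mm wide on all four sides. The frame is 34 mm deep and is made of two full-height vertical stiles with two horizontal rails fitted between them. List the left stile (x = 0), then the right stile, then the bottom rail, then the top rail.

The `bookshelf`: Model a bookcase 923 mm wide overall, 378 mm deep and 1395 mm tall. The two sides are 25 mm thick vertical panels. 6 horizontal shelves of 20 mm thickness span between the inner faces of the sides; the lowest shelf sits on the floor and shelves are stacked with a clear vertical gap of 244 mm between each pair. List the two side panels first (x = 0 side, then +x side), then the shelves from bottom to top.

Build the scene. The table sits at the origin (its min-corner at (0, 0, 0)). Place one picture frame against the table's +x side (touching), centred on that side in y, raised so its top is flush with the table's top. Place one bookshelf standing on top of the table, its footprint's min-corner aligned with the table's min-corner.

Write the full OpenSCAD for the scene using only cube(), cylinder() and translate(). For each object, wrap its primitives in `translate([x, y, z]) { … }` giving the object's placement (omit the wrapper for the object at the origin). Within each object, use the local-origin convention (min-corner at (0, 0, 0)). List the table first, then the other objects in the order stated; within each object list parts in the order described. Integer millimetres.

translate([0, 0, 711]) cube([1161, 638, 43]);
translate([70, 70, 0]) cylinder(h = 711, r = 27);
translate([1091, 70, 0]) cylinder(h = 711, r = 27);
translate([70, 568, 0]) cylinder(h = 711, r = 27);
translate([1091, 568, 0]) cylinder(h = 711, r = 27);
translate([1161, 302, 383]) {
  cube([78, 34, 371]);
  translate([672, 0, 0]) cube([78, 34, 371]);
  translate([78, 0, 0]) cube([594, 34, 78]);
  translate([78, 0, 293]) cube([594, 34, 78]);
}
translate([0, 0, 754]) {
  cube([25, 378, 1395]);
  translate([898, 0, 0]) cube([25, 378, 1395]);
  translate([25, 0, 0]) cube([873, 378, 20]);
  translate([25, 0, 264]) cube([873, 378, 20]);
  translate([25, 0, 528]) cube([873, 378, 20]);
  translate([25, 0, 792]) cube([873, 378, 20]);
  translate([25, 0, 1056]) cube([873, 378, 20]);
  translate([25, 0, 1320]) cube([873, 378, 20]);
}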